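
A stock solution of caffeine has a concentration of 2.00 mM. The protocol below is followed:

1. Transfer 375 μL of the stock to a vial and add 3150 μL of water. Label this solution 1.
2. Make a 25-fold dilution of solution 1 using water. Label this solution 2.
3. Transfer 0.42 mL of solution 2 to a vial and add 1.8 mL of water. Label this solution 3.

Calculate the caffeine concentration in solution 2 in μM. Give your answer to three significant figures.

8.51 μM

Step 1: 375 μL + 3150 μL = 3525 μL total → factor 3525/375 = 9.4
Step 2: 25-fold → factor 25
Dilution factor through solution 2 = 9.4 × 25 = 235
[solution 2] = 2.00 mM / 235 = 0.008511 mM = 8.51 μM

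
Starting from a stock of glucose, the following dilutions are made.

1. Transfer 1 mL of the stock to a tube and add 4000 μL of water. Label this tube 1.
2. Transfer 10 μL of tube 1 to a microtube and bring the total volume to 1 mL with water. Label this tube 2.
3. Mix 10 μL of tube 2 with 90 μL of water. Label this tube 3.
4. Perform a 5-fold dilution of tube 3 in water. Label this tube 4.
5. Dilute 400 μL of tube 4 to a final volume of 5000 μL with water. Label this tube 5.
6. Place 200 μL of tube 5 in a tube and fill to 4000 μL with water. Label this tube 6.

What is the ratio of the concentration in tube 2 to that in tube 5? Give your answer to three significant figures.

625

Step 1: 1 mL + 4000 μL = 5 mL total → factor 5/1 = 5
Step 2: 10 μL brought to 1 mL → factor 1000/10 = 100
Step 3: 10 μL + 90 μL = 100 μL total → factor 100/10 = 10
Step 4: 5-fold → factor 5
Step 5: 400 μL brought to 5000 μL → factor 5000/400 = 12.5
Dilution factor to tube 2 = 500; to tube 5 = 3.125 × 10^5
[tube 2]/[tube 5] = (factor to tube 5)/(factor to tube 2) = 3.125 × 10^5/500 = 625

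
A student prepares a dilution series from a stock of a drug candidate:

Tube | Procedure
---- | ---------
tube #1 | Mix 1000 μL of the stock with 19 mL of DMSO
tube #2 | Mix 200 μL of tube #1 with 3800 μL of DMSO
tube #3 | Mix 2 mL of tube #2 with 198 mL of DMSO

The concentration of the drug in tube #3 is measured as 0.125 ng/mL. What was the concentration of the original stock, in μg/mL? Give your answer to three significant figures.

Step 1: 1000 μL + 19 mL = 20000 μL total → factor 20000/1000 = 20
Step 2: 200 μL + 3800 μL = 4000 μL total → factor 4000/200 = 20
Step 3: 2 mL + 198 mL = 200 mL total → factor 200/2 = 100
Overall dilution factor = 20 × 20 × 100 = 40000
Stock = 0.125 ng/mL × 40000 = 5000 ng/mL = 5.00 μg/mL

5.00 μg/mL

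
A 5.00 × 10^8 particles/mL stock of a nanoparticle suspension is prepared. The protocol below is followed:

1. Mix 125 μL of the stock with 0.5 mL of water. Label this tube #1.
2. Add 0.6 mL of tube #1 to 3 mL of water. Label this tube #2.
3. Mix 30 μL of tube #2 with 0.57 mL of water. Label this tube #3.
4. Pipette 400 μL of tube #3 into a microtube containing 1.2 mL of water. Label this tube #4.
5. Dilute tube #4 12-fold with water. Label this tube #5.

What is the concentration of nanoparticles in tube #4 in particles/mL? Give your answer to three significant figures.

2.08 × 10^5 particles/mL

Step 1: 125 μL + 0.5 mL = 625 μL total → factor 625/125 = 5
Step 2: 0.6 mL + 3 mL = 3.6 mL total → factor 3.6/0.6 = 6
Step 3: 30 μL + 0.57 mL = 600 μL total → factor 600/30 = 20
Step 4: 400 μL + 1.2 mL = 1600 μL total → factor 1600/400 = 4
Dilution factor through tube #4 = 5 × 6 × 20 × 4 = 2400
[tube #4] = 5.00 × 10^8 particles/mL / 2400 = 2.08 × 10^5 particles/mL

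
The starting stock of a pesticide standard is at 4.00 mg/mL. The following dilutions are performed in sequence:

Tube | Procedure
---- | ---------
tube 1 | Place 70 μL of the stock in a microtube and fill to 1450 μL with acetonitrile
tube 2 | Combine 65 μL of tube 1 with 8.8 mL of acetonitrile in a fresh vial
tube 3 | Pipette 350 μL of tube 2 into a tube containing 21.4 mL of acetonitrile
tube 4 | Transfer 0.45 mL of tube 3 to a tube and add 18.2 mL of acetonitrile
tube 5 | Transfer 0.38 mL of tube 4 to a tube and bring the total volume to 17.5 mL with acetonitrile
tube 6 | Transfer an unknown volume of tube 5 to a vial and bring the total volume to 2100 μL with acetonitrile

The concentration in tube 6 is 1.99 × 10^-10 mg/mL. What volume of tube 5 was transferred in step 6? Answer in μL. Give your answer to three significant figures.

35.0 μL

Step 1: 70 μL brought to 1450 μL → factor 1450/70 = 20.714
Step 2: 65 μL + 8.8 mL = 8865 μL total → factor 8865/65 = 136.38
Step 3: 350 μL + 21.4 mL = 21750 μL total → factor 21750/350 = 62.143
Step 4: 0.45 mL + 18.2 mL = 18.65 mL total → factor 18.65/0.45 = 41.444
Step 5: 0.38 mL brought to 17.5 mL → factor 17.5/0.38 = 46.053
Step 6: v brought to 2100 μL → factor = 2100 μL/v
Product of known-step factors = 3.3508 × 10^8
Overall factor = 4.00 mg/mL / (1.99 × 10^-10 mg/mL) = 2.0101 × 10^10
Step-6 factor = 2.0101 × 10^10 / 3.3508 × 10^8 = 59.987
v = 2100 μL / 59.987 = 35.0 μL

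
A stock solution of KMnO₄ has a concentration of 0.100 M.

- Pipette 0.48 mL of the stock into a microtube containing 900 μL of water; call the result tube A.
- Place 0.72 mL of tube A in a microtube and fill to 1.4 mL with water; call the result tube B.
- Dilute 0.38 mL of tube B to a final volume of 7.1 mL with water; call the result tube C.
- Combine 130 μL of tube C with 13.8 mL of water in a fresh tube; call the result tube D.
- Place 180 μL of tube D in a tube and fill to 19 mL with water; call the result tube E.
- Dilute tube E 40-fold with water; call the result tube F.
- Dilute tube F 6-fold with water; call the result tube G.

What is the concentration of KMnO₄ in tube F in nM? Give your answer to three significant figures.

Step 1: 0.48 mL + 900 μL = 1.38 mL total → factor 1.38/0.48 = 2.875
Step 2: 0.72 mL brought to 1.4 mL → factor 1.4/0.72 = 1.9444
Step 3: 0.38 mL brought to 7.1 mL → factor 7.1/0.38 = 18.684
Step 4: 130 μL + 13.8 mL = 13930 μL total → factor 13930/130 = 107.15
Step 5: 180 μL brought to 19 mL → factor 19000/180 = 105.56
Step 6: 40-fold → factor 40
Dilution factor through tube F = 2.875 × 1.9444 × 18.684 × 107.15 × 105.56 × 40 = 4.7256 × 10^7
[tube F] = 0.100 M / 4.7256 × 10^7 = 2.116 × 10^-9 M = 2.12 nM

2.12 nM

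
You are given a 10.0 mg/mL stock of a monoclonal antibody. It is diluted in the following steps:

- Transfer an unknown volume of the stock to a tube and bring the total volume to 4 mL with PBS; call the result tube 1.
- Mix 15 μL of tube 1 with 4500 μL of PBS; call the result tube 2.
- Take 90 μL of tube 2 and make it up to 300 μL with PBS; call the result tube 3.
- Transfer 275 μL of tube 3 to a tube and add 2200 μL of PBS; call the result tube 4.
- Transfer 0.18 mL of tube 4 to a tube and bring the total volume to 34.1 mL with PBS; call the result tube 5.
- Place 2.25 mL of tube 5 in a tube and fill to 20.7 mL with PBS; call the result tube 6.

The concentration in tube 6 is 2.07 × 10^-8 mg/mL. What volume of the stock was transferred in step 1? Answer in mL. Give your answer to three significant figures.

0.130 mL

Step 1: v brought to 4 mL → factor = 4 mL/v
Step 2: 15 μL + 4500 μL = 4515 μL total → factor 4515/15 = 301
Step 3: 90 μL brought to 300 μL → factor 300/90 = 3.3333
Step 4: 275 μL + 2200 μL = 2475 μL total → factor 2475/275 = 9
Step 5: 0.18 mL brought to 34.1 mL → factor 34.1/0.18 = 189.44
Step 6: 2.25 mL brought to 20.7 mL → factor 20.7/2.25 = 9.2
Product of known-step factors = 1.5738 × 10^7
Overall factor = 10.0 mg/mL / (2.07 × 10^-8 mg/mL) = 4.8309 × 10^8
Step-1 factor = 4.8309 × 10^8 / 1.5738 × 10^7 = 30.695
v = 4 mL / 30.695 = 0.130 mL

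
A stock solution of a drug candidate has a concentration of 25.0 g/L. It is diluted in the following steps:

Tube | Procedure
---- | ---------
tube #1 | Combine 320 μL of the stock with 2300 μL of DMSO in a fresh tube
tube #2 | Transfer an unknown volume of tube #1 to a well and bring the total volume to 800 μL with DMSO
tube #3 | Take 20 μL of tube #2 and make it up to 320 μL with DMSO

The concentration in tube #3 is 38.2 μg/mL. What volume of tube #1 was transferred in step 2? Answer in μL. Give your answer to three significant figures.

Step 1: 320 μL + 2300 μL = 2620 μL total → factor 2620/320 = 8.1875
Step 2: v brought to 800 μL → factor = 800 μL/v
Step 3: 20 μL brought to 320 μL → factor 320/20 = 16
Product of known-step factors = 131
Overall factor = 25.0 g/L / (38.2 μg/mL) = 654.45
Step-2 factor = 654.45 / 131 = 4.9958
v = 800 μL / 4.9958 = 160 μL

160 μL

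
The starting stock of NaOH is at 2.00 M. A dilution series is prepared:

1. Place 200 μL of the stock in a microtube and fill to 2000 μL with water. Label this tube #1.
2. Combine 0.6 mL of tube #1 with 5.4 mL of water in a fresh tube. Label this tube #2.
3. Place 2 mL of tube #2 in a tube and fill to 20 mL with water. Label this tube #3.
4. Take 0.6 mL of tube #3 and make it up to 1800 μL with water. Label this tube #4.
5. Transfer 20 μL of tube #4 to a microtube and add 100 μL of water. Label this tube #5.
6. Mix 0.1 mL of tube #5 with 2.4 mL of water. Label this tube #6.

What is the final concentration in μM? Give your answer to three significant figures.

Step 1: 200 μL brought to 2000 μL → factor 2000/200 = 10
Step 2: 0.6 mL + 5.4 mL = 6 mL total → factor 6/0.6 = 10
Step 3: 2 mL brought to 20 mL → factor 20/2 = 10
Step 4: 0.6 mL brought to 1800 μL → factor 1.8/0.6 = 3
Step 5: 20 μL + 100 μL = 120 μL total → factor 120/20 = 6
Step 6: 0.1 mL + 2.4 mL = 2.5 mL total → factor 2.5/0.1 = 25
Overall dilution factor = 10 × 10 × 10 × 3 × 6 × 25 = 4.5 × 10^5
Final = 2.00 M / 4.5 × 10^5 = 4.444 × 10^-6 M = 4.44 μM

4.44 μM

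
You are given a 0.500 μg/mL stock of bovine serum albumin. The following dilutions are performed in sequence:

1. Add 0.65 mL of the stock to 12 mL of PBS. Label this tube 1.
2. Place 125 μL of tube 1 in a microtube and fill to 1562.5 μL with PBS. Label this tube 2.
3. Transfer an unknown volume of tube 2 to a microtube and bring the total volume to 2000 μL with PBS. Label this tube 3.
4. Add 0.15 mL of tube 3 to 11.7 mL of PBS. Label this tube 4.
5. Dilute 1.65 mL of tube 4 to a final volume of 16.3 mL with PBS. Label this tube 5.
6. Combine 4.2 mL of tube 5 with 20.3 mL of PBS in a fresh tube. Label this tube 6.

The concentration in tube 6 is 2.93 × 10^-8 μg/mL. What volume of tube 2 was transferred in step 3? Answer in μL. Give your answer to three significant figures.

130 μL

Step 1: 0.65 mL + 12 mL = 12.65 mL total → factor 12.65/0.65 = 19.462
Step 2: 125 μL brought to 1562.5 μL → factor 1562.5/125 = 12.5
Step 3: v brought to 2000 μL → factor = 2000 μL/v
Step 4: 0.15 mL + 11.7 mL = 11.85 mL total → factor 11.85/0.15 = 79
Step 5: 1.65 mL brought to 16.3 mL → factor 16.3/1.65 = 9.8788
Step 6: 4.2 mL + 20.3 mL = 24.5 mL total → factor 24.5/4.2 = 5.8333
Product of known-step factors = 1.1075 × 10^6
Overall factor = 0.500 μg/mL / (2.93 × 10^-8 μg/mL) = 1.7065 × 10^7
Step-3 factor = 1.7065 × 10^7 / 1.1075 × 10^6 = 15.409
v = 2000 μL / 15.409 = 130 μL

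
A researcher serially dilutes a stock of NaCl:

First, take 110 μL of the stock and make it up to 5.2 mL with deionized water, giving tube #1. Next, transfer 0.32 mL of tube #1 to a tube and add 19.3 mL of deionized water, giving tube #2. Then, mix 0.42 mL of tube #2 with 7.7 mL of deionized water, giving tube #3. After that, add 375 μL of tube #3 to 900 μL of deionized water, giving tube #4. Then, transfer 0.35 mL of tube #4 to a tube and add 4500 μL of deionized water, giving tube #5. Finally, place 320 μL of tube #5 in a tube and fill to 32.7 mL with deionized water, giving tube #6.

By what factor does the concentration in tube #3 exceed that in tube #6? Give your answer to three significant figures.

Step 1: 110 μL brought to 5.2 mL → factor 5200/110 = 47.273
Step 2: 0.32 mL + 19.3 mL = 19.62 mL total → factor 19.62/0.32 = 61.312
Step 3: 0.42 mL + 7.7 mL = 8.12 mL total → factor 8.12/0.42 = 19.333
Step 4: 375 μL + 900 μL = 1275 μL total → factor 1275/375 = 3.4
Step 5: 0.35 mL + 4500 μL = 4.85 mL total → factor 4.85/0.35 = 13.857
Step 6: 320 μL brought to 32.7 mL → factor 32700/320 = 102.19
Dilution factor to tube #3 = 56036; to tube #6 = 2.6978 × 10^8
[tube #3]/[tube #6] = (factor to tube #6)/(factor to tube #3) = 2.6978 × 10^8/56036 = 4.81 × 10^3

4.81 × 10^3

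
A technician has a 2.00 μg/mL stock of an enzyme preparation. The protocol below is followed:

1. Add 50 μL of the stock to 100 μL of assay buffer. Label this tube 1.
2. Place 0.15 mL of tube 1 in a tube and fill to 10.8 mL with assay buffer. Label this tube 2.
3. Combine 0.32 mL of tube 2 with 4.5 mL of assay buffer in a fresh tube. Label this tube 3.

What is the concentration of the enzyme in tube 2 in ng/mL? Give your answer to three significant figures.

Step 1: 50 μL + 100 μL = 150 μL total → factor 150/50 = 3
Step 2: 0.15 mL brought to 10.8 mL → factor 10.8/0.15 = 72
Dilution factor through tube 2 = 3 × 72 = 216
[tube 2] = 2.00 μg/mL / 216 = 0.009259 μg/mL = 9.26 ng/mL

9.26 ng/mL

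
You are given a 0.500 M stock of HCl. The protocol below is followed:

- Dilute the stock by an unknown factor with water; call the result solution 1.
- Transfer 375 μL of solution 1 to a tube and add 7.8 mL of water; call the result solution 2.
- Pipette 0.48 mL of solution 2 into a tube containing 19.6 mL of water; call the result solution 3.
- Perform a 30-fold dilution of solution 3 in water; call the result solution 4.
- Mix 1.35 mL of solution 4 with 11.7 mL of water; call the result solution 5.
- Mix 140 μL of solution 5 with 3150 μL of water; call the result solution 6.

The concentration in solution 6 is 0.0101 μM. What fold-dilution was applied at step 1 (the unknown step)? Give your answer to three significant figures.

Step 1: unknown factor x
Step 2: 375 μL + 7.8 mL = 8175 μL total → factor 8175/375 = 21.8
Step 3: 0.48 mL + 19.6 mL = 20.08 mL total → factor 20.08/0.48 = 41.833
Step 4: 30-fold → factor 30
Step 5: 1.35 mL + 11.7 mL = 13.05 mL total → factor 13.05/1.35 = 9.6667
Step 6: 140 μL + 3150 μL = 3290 μL total → factor 3290/140 = 23.5
Product of known-step factors = 6.2151 × 10^6
Overall factor = 0.500 M / (0.0101 μM) = 4.9505 × 10^7
x = 4.9505 × 10^7 / 6.2151 × 10^6 = 7.97

7.97-fold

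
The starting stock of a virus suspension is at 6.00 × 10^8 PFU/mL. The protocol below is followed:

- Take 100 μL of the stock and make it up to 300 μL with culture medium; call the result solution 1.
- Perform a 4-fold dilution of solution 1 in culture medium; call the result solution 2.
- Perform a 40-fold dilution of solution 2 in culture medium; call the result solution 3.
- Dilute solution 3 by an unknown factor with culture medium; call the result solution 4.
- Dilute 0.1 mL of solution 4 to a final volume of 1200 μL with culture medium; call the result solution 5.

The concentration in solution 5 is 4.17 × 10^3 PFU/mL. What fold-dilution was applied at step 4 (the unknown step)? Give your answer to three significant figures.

Step 1: 100 μL brought to 300 μL → factor 300/100 = 3
Step 2: 4-fold → factor 4
Step 3: 40-fold → factor 40
Step 4: unknown factor x
Step 5: 0.1 mL brought to 1200 μL → factor 1.2/0.1 = 12
Product of known-step factors = 5760
Overall factor = 6.00 × 10^8 PFU/mL / (4.17 × 10^3 PFU/mL) = 1.4388 × 10^5
x = 1.4388 × 10^5 / 5760 = 25.0

25.0-fold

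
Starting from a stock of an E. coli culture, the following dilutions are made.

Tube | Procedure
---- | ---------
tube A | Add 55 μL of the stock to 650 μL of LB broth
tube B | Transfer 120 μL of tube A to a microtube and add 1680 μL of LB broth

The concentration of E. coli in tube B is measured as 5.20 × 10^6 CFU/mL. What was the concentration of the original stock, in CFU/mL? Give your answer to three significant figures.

1.00 × 10^9 CFU/mL

Step 1: 55 μL + 650 μL = 705 μL total → factor 705/55 = 12.818
Step 2: 120 μL + 1680 μL = 1800 μL total → factor 1800/120 = 15
Overall dilution factor = 12.818 × 15 = 192.27
Stock = 5.20 × 10^6 CFU/mL × 192.27 = 1.00 × 10^9 CFU/mL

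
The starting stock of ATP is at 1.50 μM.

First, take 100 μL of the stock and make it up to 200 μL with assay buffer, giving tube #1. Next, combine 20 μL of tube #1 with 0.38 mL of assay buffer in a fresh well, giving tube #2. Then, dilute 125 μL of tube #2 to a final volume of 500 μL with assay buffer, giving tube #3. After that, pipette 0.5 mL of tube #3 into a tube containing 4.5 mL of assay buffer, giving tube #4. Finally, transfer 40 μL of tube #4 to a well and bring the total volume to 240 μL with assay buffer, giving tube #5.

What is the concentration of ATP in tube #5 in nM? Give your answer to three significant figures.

Step 1: 100 μL brought to 200 μL → factor 200/100 = 2
Step 2: 20 μL + 0.38 mL = 400 μL total → factor 400/20 = 20
Step 3: 125 μL brought to 500 μL → factor 500/125 = 4
Step 4: 0.5 mL + 4.5 mL = 5 mL total → factor 5/0.5 = 10
Step 5: 40 μL brought to 240 μL → factor 240/40 = 6
Overall dilution factor = 2 × 20 × 4 × 10 × 6 = 9600
Final = 1.50 μM / 9600 = 0.0001563 μM = 0.156 nM

0.156 nM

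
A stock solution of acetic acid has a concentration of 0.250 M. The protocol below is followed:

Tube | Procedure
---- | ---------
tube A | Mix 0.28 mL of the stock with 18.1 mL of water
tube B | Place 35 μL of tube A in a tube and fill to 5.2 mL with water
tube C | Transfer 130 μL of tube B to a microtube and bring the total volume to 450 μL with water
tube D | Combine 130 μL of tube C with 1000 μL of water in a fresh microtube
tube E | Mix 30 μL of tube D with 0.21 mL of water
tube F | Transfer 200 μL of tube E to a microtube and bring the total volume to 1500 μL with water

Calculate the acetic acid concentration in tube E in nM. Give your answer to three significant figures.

Step 1: 0.28 mL + 18.1 mL = 18.38 mL total → factor 18.38/0.28 = 65.643
Step 2: 35 μL brought to 5.2 mL → factor 5200/35 = 148.57
Step 3: 130 μL brought to 450 μL → factor 450/130 = 3.4615
Step 4: 130 μL + 1000 μL = 1130 μL total → factor 1130/130 = 8.6923
Step 5: 30 μL + 0.21 mL = 240 μL total → factor 240/30 = 8
Dilution factor through tube E = 65.643 × 148.57 × 3.4615 × 8.6923 × 8 = 2.3476 × 10^6
[tube E] = 0.250 M / 2.3476 × 10^6 = 1.065 × 10^-7 M = 106 nM

106 nM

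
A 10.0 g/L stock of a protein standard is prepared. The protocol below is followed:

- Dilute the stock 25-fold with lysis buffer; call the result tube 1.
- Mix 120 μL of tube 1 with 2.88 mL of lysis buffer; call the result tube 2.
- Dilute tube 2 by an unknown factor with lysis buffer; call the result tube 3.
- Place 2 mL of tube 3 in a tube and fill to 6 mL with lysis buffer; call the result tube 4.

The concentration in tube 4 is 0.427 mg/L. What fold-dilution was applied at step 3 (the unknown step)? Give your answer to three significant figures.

12.5-fold

Step 1: 25-fold → factor 25
Step 2: 120 μL + 2.88 mL = 3000 μL total → factor 3000/120 = 25
Step 3: unknown factor x
Step 4: 2 mL brought to 6 mL → factor 6/2 = 3
Product of known-step factors = 1875
Overall factor = 10.0 g/L / (0.427 mg/L) = 23419
x = 23419 / 1875 = 12.5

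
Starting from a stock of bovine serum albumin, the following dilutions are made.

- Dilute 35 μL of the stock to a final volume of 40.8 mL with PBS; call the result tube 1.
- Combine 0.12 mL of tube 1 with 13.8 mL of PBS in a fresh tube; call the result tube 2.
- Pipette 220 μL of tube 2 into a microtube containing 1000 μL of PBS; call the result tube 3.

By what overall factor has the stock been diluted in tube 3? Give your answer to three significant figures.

Step 1: 35 μL brought to 40.8 mL → factor 40800/35 = 1165.7
Step 2: 0.12 mL + 13.8 mL = 13.92 mL total → factor 13.92/0.12 = 116
Step 3: 220 μL + 1000 μL = 1220 μL total → factor 1220/220 = 5.5455
Overall dilution factor = 1165.7 × 116 × 5.5455 = 7.4987 × 10^5

7.50 × 10^5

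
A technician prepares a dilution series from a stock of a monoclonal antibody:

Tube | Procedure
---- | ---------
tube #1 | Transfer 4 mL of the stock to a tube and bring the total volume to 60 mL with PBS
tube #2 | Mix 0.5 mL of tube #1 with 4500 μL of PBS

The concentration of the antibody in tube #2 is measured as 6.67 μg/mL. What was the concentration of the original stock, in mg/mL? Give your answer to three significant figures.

1.00 mg/mL

Step 1: 4 mL brought to 60 mL → factor 60/4 = 15
Step 2: 0.5 mL + 4500 μL = 5 mL total → factor 5/0.5 = 10
Overall dilution factor = 15 × 10 = 150
Stock = 6.67 μg/mL × 150 = 1000 μg/mL = 1.00 mg/mL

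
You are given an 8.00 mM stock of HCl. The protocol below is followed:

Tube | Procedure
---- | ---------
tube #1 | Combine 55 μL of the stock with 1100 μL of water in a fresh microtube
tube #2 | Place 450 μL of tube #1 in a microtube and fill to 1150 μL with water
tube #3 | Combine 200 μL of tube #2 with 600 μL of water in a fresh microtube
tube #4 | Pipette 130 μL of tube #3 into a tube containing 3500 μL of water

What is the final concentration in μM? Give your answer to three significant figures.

Step 1: 55 μL + 1100 μL = 1155 μL total → factor 1155/55 = 21
Step 2: 450 μL brought to 1150 μL → factor 1150/450 = 2.5556
Step 3: 200 μL + 600 μL = 800 μL total → factor 800/200 = 4
Step 4: 130 μL + 3500 μL = 3630 μL total → factor 3630/130 = 27.923
Overall dilution factor = 21 × 2.5556 × 4 × 27.923 = 5994.2
Final = 8.00 mM / 5994.2 = 0.001335 mM = 1.33 μM

1.33 μM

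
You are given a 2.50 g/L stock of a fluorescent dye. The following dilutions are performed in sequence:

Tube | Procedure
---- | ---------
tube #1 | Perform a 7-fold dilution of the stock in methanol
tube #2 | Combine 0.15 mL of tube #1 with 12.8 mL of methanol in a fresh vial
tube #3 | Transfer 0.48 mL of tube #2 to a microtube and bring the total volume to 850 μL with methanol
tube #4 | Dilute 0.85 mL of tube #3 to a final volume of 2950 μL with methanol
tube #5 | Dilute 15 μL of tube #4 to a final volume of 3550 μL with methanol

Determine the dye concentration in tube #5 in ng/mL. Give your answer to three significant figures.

Step 1: 7-fold → factor 7
Step 2: 0.15 mL + 12.8 mL = 12.95 mL total → factor 12.95/0.15 = 86.333
Step 3: 0.48 mL brought to 850 μL → factor 0.85/0.48 = 1.7708
Step 4: 0.85 mL brought to 2950 μL → factor 2.95/0.85 = 3.4706
Step 5: 15 μL brought to 3550 μL → factor 3550/15 = 236.67
Overall dilution factor = 7 × 86.333 × 1.7708 × 3.4706 × 236.67 = 8.7901 × 10^5
Final = 2.50 g/L / 8.7901 × 10^5 = 2.844 × 10^-6 g/L = 2.84 ng/mL

2.84 ng/mL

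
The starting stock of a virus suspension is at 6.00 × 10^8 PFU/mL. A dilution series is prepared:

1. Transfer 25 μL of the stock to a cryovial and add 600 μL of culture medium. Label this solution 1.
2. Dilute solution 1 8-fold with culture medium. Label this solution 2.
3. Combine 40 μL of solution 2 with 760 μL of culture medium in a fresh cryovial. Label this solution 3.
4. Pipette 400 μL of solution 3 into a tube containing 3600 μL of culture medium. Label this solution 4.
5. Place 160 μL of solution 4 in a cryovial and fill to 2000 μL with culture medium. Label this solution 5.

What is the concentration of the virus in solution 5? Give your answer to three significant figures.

Step 1: 25 μL + 600 μL = 625 μL total → factor 625/25 = 25
Step 2: 8-fold → factor 8
Step 3: 40 μL + 760 μL = 800 μL total → factor 800/40 = 20
Step 4: 400 μL + 3600 μL = 4000 μL total → factor 4000/400 = 10
Step 5: 160 μL brought to 2000 μL → factor 2000/160 = 12.5
Overall dilution factor = 25 × 8 × 20 × 10 × 12.5 = 5 × 10^5
Final = 6.00 × 10^8 PFU/mL / 5 × 10^5 = 1.20 × 10^3 PFU/mL

1.20 × 10^3 PFU/mL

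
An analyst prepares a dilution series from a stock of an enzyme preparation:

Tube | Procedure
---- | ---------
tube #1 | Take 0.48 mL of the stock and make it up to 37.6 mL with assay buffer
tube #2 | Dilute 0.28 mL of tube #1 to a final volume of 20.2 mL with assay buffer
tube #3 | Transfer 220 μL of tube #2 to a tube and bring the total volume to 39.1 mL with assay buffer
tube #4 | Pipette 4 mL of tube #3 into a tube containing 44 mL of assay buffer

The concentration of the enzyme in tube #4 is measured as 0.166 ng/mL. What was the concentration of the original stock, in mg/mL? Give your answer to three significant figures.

Step 1: 0.48 mL brought to 37.6 mL → factor 37.6/0.48 = 78.333
Step 2: 0.28 mL brought to 20.2 mL → factor 20.2/0.28 = 72.143
Step 3: 220 μL brought to 39.1 mL → factor 39100/220 = 177.73
Step 4: 4 mL + 44 mL = 48 mL total → factor 48/4 = 12
Overall dilution factor = 78.333 × 72.143 × 177.73 × 12 = 1.2052 × 10^7
Stock = 0.166 ng/mL × 1.2052 × 10^7 = 2.001 × 10^6 ng/mL = 2.00 mg/mL

2.00 mg/mL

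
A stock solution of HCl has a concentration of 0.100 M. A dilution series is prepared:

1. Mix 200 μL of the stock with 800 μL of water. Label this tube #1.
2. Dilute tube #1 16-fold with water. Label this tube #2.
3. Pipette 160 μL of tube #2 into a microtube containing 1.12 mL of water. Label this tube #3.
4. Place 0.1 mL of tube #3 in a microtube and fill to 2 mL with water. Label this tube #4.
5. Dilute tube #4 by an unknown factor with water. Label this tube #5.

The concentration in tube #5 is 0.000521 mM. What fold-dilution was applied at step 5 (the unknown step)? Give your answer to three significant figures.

15.0-fold

Step 1: 200 μL + 800 μL = 1000 μL total → factor 1000/200 = 5
Step 2: 16-fold → factor 16
Step 3: 160 μL + 1.12 mL = 1280 μL total → factor 1280/160 = 8
Step 4: 0.1 mL brought to 2 mL → factor 2/0.1 = 20
Step 5: unknown factor x
Product of known-step factors = 12800
Overall factor = 0.100 M / (0.000521 mM) = 1.9194 × 10^5
x = 1.9194 × 10^5 / 12800 = 15.0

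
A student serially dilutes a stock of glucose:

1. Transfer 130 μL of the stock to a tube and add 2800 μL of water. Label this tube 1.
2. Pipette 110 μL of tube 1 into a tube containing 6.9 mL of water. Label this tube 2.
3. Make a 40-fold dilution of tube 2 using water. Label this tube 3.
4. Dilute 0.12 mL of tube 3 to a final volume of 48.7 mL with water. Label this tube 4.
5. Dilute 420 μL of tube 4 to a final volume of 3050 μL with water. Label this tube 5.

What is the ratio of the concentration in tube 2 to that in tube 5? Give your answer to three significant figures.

1.18 × 10^5

Step 1: 130 μL + 2800 μL = 2930 μL total → factor 2930/130 = 22.538
Step 2: 110 μL + 6.9 mL = 7010 μL total → factor 7010/110 = 63.727
Step 3: 40-fold → factor 40
Step 4: 0.12 mL brought to 48.7 mL → factor 48.7/0.12 = 405.83
Step 5: 420 μL brought to 3050 μL → factor 3050/420 = 7.2619
Dilution factor to tube 2 = 1436.3; to tube 5 = 1.6932 × 10^8
[tube 2]/[tube 5] = (factor to tube 5)/(factor to tube 2) = 1.6932 × 10^8/1436.3 = 1.18 × 10^5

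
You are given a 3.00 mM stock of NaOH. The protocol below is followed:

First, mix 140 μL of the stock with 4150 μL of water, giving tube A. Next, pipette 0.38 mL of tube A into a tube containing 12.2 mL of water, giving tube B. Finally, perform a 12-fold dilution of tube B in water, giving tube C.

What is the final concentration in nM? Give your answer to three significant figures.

Step 1: 140 μL + 4150 μL = 4290 μL total → factor 4290/140 = 30.643
Step 2: 0.38 mL + 12.2 mL = 12.58 mL total → factor 12.58/0.38 = 33.105
Step 3: 12-fold → factor 12
Overall dilution factor = 30.643 × 33.105 × 12 = 12173
Final = 3.00 mM / 12173 = 0.0002464 mM = 246 nM

246 nM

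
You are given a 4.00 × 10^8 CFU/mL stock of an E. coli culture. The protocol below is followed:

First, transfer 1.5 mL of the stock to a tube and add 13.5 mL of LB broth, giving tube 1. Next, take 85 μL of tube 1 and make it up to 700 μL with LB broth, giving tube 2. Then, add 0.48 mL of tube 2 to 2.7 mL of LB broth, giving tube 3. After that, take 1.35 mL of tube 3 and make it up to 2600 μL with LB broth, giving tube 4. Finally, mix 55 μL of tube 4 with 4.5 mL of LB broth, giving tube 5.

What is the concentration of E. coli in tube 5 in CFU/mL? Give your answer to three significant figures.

Step 1: 1.5 mL + 13.5 mL = 15 mL total → factor 15/1.5 = 10
Step 2: 85 μL brought to 700 μL → factor 700/85 = 8.2353
Step 3: 0.48 mL + 2.7 mL = 3.18 mL total → factor 3.18/0.48 = 6.625
Step 4: 1.35 mL brought to 2600 μL → factor 2.6/1.35 = 1.9259
Step 5: 55 μL + 4.5 mL = 4555 μL total → factor 4555/55 = 82.818
Overall dilution factor = 10 × 8.2353 × 6.625 × 1.9259 × 82.818 = 87022
Final = 4.00 × 10^8 CFU/mL / 87022 = 4.60 × 10^3 CFU/mL

4.60 × 10^3 CFU/mL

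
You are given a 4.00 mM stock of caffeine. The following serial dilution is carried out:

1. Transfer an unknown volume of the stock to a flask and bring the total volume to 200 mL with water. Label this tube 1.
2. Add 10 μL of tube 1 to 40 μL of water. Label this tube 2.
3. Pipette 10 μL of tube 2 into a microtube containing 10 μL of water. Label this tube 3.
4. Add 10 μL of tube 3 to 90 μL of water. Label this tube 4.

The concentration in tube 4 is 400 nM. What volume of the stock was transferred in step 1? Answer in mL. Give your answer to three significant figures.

2.00 mL

Step 1: v brought to 200 mL → factor = 200 mL/v
Step 2: 10 μL + 40 μL = 50 μL total → factor 50/10 = 5
Step 3: 10 μL + 10 μL = 20 μL total → factor 20/10 = 2
Step 4: 10 μL + 90 μL = 100 μL total → factor 100/10 = 10
Product of known-step factors = 100
Overall factor = 4.00 mM / (400 nM) = 10000
Step-1 factor = 10000 / 100 = 100
v = 200 mL / 100 = 2.00 mL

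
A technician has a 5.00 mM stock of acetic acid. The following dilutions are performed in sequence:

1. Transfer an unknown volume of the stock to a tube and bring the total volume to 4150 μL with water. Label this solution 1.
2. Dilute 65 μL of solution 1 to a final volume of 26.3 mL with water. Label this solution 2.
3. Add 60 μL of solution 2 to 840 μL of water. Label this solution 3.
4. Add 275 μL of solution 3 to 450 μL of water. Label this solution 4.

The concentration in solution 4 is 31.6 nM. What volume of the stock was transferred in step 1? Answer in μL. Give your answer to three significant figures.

420 μL

Step 1: v brought to 4150 μL → factor = 4150 μL/v
Step 2: 65 μL brought to 26.3 mL → factor 26300/65 = 404.62
Step 3: 60 μL + 840 μL = 900 μL total → factor 900/60 = 15
Step 4: 275 μL + 450 μL = 725 μL total → factor 725/275 = 2.6364
Product of known-step factors = 16001
Overall factor = 5.00 mM / (31.6 nM) = 1.5823 × 10^5
Step-1 factor = 1.5823 × 10^5 / 16001 = 9.8888
v = 4150 μL / 9.8888 = 420 μL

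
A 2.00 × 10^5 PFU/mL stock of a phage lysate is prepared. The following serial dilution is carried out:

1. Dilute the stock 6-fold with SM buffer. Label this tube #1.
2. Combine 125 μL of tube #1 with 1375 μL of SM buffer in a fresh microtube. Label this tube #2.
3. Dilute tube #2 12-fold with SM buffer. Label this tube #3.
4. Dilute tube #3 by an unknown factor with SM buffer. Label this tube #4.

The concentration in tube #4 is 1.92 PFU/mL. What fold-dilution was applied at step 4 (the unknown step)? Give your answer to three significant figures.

Step 1: 6-fold → factor 6
Step 2: 125 μL + 1375 μL = 1500 μL total → factor 1500/125 = 12
Step 3: 12-fold → factor 12
Step 4: unknown factor x
Product of known-step factors = 864
Overall factor = 2.00 × 10^5 PFU/mL / (1.92 PFU/mL) = 1.0417 × 10^5
x = 1.0417 × 10^5 / 864 = 121

121-fold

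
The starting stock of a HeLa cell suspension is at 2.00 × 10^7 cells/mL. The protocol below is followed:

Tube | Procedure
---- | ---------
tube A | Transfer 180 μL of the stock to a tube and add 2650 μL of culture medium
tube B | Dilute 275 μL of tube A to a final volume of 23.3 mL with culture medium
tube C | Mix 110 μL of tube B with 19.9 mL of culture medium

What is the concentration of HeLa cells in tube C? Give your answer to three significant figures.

Step 1: 180 μL + 2650 μL = 2830 μL total → factor 2830/180 = 15.722
Step 2: 275 μL brought to 23.3 mL → factor 23300/275 = 84.727
Step 3: 110 μL + 19.9 mL = 20010 μL total → factor 20010/110 = 181.91
Overall dilution factor = 15.722 × 84.727 × 181.91 = 2.4232 × 10^5
Final = 2.00 × 10^7 cells/mL / 2.4232 × 10^5 = 82.5 cells/mL

82.5 cells/mL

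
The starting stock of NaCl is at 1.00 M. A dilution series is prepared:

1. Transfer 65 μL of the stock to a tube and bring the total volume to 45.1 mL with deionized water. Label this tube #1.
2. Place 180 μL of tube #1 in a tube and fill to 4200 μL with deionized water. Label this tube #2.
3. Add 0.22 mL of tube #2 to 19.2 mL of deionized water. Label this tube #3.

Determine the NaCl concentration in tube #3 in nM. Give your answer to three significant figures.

Step 1: 65 μL brought to 45.1 mL → factor 45100/65 = 693.85
Step 2: 180 μL brought to 4200 μL → factor 4200/180 = 23.333
Step 3: 0.22 mL + 19.2 mL = 19.42 mL total → factor 19.42/0.22 = 88.273
Overall dilution factor = 693.85 × 23.333 × 88.273 = 1.4291 × 10^6
Final = 1.00 M / 1.4291 × 10^6 = 6.997 × 10^-7 M = 700 nM

700 nM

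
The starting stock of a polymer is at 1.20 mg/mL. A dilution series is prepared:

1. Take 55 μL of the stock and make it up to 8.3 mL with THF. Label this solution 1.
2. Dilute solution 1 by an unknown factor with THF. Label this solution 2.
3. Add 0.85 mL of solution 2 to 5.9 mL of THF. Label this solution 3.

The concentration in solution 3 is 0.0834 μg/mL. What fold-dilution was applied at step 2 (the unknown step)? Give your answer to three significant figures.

12.0-fold

Step 1: 55 μL brought to 8.3 mL → factor 8300/55 = 150.91
Step 2: unknown factor x
Step 3: 0.85 mL + 5.9 mL = 6.75 mL total → factor 6.75/0.85 = 7.9412
Product of known-step factors = 1198.4
Overall factor = 1.20 mg/mL / (0.0834 μg/mL) = 14388
x = 14388 / 1198.4 = 12.0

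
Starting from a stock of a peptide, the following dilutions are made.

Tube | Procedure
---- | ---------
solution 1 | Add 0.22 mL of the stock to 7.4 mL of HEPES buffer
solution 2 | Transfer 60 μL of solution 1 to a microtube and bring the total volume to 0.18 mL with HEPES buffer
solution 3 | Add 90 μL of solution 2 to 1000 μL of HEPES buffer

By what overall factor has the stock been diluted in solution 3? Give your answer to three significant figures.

Step 1: 0.22 mL + 7.4 mL = 7.62 mL total → factor 7.62/0.22 = 34.636
Step 2: 60 μL brought to 0.18 mL → factor 180/60 = 3
Step 3: 90 μL + 1000 μL = 1090 μL total → factor 1090/90 = 12.111
Overall dilution factor = 34.636 × 3 × 12.111 = 1258.5

1.26 × 10^3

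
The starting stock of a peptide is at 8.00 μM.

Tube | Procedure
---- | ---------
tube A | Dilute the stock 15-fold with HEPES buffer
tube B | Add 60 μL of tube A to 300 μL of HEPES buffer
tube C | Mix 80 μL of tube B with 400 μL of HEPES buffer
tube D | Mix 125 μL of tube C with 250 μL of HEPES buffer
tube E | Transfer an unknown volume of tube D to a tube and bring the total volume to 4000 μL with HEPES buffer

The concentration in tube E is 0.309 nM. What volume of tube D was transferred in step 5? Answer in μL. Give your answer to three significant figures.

Step 1: 15-fold → factor 15
Step 2: 60 μL + 300 μL = 360 μL total → factor 360/60 = 6
Step 3: 80 μL + 400 μL = 480 μL total → factor 480/80 = 6
Step 4: 125 μL + 250 μL = 375 μL total → factor 375/125 = 3
Step 5: v brought to 4000 μL → factor = 4000 μL/v
Product of known-step factors = 1620
Overall factor = 8.00 μM / (0.309 nM) = 25890
Step-5 factor = 25890 / 1620 = 15.981
v = 4000 μL / 15.981 = 250 μL

250 μL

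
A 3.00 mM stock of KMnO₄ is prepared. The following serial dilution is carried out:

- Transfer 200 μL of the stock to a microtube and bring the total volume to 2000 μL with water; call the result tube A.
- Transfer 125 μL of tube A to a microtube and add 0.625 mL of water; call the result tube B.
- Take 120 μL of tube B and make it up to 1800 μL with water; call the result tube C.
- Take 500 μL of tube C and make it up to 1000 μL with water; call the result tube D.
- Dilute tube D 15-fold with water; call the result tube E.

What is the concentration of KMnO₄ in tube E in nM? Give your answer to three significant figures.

111 nM

Step 1: 200 μL brought to 2000 μL → factor 2000/200 = 10
Step 2: 125 μL + 0.625 mL = 750 μL total → factor 750/125 = 6
Step 3: 120 μL brought to 1800 μL → factor 1800/120 = 15
Step 4: 500 μL brought to 1000 μL → factor 1000/500 = 2
Step 5: 15-fold → factor 15
Overall dilution factor = 10 × 6 × 15 × 2 × 15 = 27000
Final = 3.00 mM / 27000 = 0.0001111 mM = 111 nM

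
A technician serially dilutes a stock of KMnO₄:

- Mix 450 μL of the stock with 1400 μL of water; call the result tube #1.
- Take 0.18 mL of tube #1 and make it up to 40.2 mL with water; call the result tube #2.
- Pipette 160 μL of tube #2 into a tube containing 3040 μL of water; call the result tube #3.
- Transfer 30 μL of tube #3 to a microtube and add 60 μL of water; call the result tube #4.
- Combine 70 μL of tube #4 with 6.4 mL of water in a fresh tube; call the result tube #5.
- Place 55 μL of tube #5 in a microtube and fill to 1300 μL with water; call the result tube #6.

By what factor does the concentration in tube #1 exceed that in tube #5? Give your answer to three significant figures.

Step 1: 450 μL + 1400 μL = 1850 μL total → factor 1850/450 = 4.1111
Step 2: 0.18 mL brought to 40.2 mL → factor 40.2/0.18 = 223.33
Step 3: 160 μL + 3040 μL = 3200 μL total → factor 3200/160 = 20
Step 4: 30 μL + 60 μL = 90 μL total → factor 90/30 = 3
Step 5: 70 μL + 6.4 mL = 6470 μL total → factor 6470/70 = 92.429
Dilution factor to tube #1 = 4.1111; to tube #5 = 5.0918 × 10^6
[tube #1]/[tube #5] = (factor to tube #5)/(factor to tube #1) = 5.0918 × 10^6/4.1111 = 1.24 × 10^6

1.24 × 10^6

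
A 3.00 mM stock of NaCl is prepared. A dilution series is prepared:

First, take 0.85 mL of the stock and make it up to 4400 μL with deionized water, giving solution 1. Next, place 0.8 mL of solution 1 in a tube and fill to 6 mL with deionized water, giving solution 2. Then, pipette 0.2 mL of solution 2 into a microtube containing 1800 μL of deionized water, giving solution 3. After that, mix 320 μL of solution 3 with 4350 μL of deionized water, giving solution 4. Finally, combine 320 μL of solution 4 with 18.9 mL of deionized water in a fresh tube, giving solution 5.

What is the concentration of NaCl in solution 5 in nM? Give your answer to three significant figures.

8.82 nM

Step 1: 0.85 mL brought to 4400 μL → factor 4.4/0.85 = 5.1765
Step 2: 0.8 mL brought to 6 mL → factor 6/0.8 = 7.5
Step 3: 0.2 mL + 1800 μL = 2 mL total → factor 2/0.2 = 10
Step 4: 320 μL + 4350 μL = 4670 μL total → factor 4670/320 = 14.594
Step 5: 320 μL + 18.9 mL = 19220 μL total → factor 19220/320 = 60.062
Overall dilution factor = 5.1765 × 7.5 × 10 × 14.594 × 60.062 = 3.403 × 10^5
Final = 3.00 mM / 3.403 × 10^5 = 8.816 × 10^-6 mM = 8.82 nM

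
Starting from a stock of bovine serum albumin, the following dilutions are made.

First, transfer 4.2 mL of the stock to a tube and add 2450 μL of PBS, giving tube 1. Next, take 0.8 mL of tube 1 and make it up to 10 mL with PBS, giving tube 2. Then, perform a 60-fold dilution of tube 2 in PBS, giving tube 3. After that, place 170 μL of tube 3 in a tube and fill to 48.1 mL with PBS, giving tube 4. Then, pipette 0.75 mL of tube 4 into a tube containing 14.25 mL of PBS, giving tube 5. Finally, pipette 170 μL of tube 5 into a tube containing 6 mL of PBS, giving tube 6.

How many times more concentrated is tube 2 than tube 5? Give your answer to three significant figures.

3.40 × 10^5

Step 1: 4.2 mL + 2450 μL = 6.65 mL total → factor 6.65/4.2 = 1.5833
Step 2: 0.8 mL brought to 10 mL → factor 10/0.8 = 12.5
Step 3: 60-fold → factor 60
Step 4: 170 μL brought to 48.1 mL → factor 48100/170 = 282.94
Step 5: 0.75 mL + 14.25 mL = 15 mL total → factor 15/0.75 = 20
Dilution factor to tube 2 = 19.792; to tube 5 = 6.7199 × 10^6
[tube 2]/[tube 5] = (factor to tube 5)/(factor to tube 2) = 6.7199 × 10^6/19.792 = 3.40 × 10^5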